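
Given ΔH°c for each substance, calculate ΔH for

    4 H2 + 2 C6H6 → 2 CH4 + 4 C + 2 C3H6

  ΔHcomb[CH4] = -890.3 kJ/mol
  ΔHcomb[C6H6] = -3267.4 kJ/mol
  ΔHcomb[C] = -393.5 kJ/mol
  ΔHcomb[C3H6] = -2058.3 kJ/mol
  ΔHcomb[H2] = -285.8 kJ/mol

ΔH = -206.8 kJ/mol

Using ΔH = Σ nΔHc°(reactants) − Σ nΔHc°(products):
= [4·(-285.8) + 2·(-3267.4)] − [2·(-890.3) + 4·(-393.5) + 2·(-2058.3)]
= -206.8 kJ/mol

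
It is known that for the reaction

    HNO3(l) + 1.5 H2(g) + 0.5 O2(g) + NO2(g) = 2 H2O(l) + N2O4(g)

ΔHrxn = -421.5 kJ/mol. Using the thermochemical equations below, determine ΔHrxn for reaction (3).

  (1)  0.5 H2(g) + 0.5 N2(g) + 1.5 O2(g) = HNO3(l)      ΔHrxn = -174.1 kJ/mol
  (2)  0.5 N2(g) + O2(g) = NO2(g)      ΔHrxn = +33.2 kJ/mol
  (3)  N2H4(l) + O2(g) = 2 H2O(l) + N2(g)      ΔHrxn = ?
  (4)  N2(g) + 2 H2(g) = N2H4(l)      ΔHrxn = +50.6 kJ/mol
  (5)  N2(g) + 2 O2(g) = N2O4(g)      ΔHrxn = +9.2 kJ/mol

(1) reversed: +174.1 kJ/mol
(2) reversed: -33.2 kJ/mol
(3) as written: contributes x
(4) as written: +50.6 kJ/mol
(5) as written: +9.2 kJ/mol
-421.5 = (+174.1) + (-33.2) + (+50.6) + (+9.2) + x
x = (-421.5 − (+200.7)) / (1) = -622.2 kJ/mol

ΔHrxn = -622.2 kJ/mol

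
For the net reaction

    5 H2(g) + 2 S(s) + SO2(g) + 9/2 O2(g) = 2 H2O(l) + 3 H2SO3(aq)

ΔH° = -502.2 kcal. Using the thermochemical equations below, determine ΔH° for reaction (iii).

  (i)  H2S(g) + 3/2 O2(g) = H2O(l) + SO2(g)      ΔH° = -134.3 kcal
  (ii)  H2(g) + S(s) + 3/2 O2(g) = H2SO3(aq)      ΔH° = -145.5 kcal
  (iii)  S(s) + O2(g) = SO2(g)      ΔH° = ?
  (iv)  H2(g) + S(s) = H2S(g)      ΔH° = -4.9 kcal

ΔH° = -70.9 kcal

(i) × 2 (×2 to match 2 H2O(l) in the target): (2)·(-134.3) = -268.6 kcal
(ii) × 3 (scale by 3 for the 3 H2SO3(aq)): (3)·(-145.5) = -436.5 kcal
(iii) reversed and × 3: contributes −3·x
(iv) × 2: (2)·(-4.9) = -9.8 kcal
-502.2 = (-268.6) + (-436.5) + (-9.8) − 3·x
x = (-502.2 − (-714.9)) / (-3) = -70.9 kcal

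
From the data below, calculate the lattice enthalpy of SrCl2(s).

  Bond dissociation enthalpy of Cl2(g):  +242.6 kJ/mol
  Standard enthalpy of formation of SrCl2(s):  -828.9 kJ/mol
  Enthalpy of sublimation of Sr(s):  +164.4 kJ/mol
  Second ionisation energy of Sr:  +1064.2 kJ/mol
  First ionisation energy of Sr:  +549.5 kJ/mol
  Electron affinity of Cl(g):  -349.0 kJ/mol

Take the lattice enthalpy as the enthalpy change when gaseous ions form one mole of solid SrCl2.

ΔHf° = 1·ΔHsub + 1·(ΣIE) + 1·D(Cl2) + 2·EA + U
-828.9 = 1·(+164.4) + 1·(+1613.7) + 1·(+242.6) + 2·(-349.0) + U
U = -828.9 − (+1322.7) = -2151.6 kJ/mol

U = -2151.6 kJ/mol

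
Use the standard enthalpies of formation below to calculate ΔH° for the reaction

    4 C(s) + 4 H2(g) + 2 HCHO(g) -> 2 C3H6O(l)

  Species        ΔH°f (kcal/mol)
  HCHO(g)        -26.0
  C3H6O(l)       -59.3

ΔH° = -66.6 kcal/mol

ΔH°rxn = Σ nΔHf°(products) − Σ nΔHf°(reactants).
Products: 2·(-59.3) = -118.6
Reactants: 4·(+0.0) + 4·(+0.0) + 2·(-26.0) = -52.0
ΔH° = (-118.6) − (-52.0) = -66.6 kcal/mol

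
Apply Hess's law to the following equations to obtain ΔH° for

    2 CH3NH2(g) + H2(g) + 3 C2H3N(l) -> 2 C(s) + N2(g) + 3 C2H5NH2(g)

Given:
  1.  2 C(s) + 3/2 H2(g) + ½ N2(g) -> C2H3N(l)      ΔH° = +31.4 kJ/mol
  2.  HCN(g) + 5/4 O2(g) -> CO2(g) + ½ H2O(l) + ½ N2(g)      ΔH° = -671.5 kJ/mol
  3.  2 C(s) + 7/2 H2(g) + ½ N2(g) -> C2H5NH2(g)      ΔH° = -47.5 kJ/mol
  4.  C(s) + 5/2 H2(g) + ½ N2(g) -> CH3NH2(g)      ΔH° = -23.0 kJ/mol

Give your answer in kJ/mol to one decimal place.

eq. 1 reversed and × 3: (-3)·(+31.4) = -94.2 kJ/mol
eq. 2: not needed.
eq. 3 × 3: (3)·(-47.5) = -142.5 kJ/mol
eq. 4 reversed and × 2: (-2)·(-23.0) = +46.0 kJ/mol
ΔH° = (-94.2) + (-142.5) + (+46.0) = -190.7 kJ/mol

ΔH° = -190.7 kJ/mol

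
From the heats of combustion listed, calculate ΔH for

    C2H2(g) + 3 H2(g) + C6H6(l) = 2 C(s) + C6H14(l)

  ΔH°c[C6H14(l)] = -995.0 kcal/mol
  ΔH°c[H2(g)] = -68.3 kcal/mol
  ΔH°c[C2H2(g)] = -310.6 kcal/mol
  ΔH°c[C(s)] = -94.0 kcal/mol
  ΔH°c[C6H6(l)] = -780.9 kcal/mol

ΔH = -113.4 kcal/mol

With combustion enthalpies, reactants minus products:
= [1·(-310.6) + 3·(-68.3) + 1·(-780.9)] − [2·(-94.0) + 1·(-995.0)]
= -113.4 kcal/mol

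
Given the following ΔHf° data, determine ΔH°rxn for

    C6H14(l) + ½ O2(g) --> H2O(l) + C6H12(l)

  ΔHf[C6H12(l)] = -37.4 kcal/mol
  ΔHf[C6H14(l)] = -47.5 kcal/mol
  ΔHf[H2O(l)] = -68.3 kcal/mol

ΔH°rxn = -58.2 kcal/mol

Products: 1·(-68.3) + 1·(-37.4) = -105.7
Reactants: 1·(-47.5) + 1/2·(+0.0) = -47.5
ΔH°rxn = (-105.7) − (-47.5) = -58.2 kcal/mol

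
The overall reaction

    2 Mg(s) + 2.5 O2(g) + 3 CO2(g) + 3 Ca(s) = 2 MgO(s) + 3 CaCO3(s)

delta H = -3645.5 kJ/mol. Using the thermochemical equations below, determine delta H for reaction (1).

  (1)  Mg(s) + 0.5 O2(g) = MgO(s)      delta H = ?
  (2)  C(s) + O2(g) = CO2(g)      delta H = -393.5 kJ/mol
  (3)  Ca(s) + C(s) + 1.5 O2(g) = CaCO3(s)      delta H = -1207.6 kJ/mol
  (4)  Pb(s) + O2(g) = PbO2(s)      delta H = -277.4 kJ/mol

delta H = -601.6 kJ/mol

(1) × 2: contributes 2·x
(2) reversed and × 3: (-3)·(-393.5) = +1180.5 kJ/mol
(3) × 3: (3)·(-1207.6) = -3622.8 kJ/mol
(4): not needed.
-3645.5 = (+1180.5) + (-3622.8) + 2·x
x = (-3645.5 − (-2442.3)) / (2) = -601.6 kJ/mol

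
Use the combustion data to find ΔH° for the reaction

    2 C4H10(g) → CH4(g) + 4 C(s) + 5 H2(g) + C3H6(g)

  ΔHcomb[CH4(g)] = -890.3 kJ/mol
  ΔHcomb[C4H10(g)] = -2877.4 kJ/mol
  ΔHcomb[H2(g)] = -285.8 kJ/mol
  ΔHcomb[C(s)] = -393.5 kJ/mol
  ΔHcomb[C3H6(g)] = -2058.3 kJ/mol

ΔH° = 196.8 kJ/mol

With combustion enthalpies, reactants minus products:
= [2·(-2877.4)] − [1·(-890.3) + 4·(-393.5) + 5·(-285.8) + 1·(-2058.3)]
= 196.8 kJ/mol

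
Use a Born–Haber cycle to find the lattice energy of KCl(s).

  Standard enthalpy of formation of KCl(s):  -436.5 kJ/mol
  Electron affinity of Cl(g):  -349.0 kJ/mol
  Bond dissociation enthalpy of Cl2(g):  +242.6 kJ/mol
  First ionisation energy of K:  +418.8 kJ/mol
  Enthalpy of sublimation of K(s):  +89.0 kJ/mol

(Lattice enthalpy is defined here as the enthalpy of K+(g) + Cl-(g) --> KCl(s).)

ΔHf° = 1·ΔHsub + 1·(ΣIE) + 1/2·D(Cl2) + 1·EA + U
-436.5 = 1·(+89.0) + 1·(+418.8) + 1/2·(+242.6) + 1·(-349.0) + U
U = -436.5 − (+280.1) = -716.6 kJ/mol

U = -716.6 kJ/mol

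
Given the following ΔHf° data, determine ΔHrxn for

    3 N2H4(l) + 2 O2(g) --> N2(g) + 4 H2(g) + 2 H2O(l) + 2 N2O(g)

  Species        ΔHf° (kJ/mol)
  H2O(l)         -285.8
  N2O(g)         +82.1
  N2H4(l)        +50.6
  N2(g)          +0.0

Products: 1·(+0.0) + 4·(+0.0) + 2·(-285.8) + 2·(+82.1) = -407.4
Reactants: 3·(+50.6) + 2·(+0.0) = +151.8
ΔHrxn = (-407.4) − (+151.8) = -559.2 kJ/mol

ΔHrxn = -559.2 kJ/mol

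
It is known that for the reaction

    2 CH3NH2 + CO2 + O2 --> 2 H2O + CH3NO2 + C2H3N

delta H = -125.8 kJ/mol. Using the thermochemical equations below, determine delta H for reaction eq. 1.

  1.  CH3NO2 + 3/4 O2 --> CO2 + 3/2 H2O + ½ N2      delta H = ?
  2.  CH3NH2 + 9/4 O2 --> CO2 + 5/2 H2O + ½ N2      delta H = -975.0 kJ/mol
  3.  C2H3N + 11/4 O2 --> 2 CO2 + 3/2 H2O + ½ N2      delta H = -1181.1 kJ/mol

delta H = -643.1 kJ/mol

eq. 1 reversed: contributes −x
eq. 2 × 2: (2)·(-975.0) = -1950.0 kJ/mol
eq. 3 reversed: +1181.1 kJ/mol
-125.8 = (-1950.0) + (+1181.1) − x
x = (-125.8 − (-768.9)) / (-1) = -643.1 kJ/mol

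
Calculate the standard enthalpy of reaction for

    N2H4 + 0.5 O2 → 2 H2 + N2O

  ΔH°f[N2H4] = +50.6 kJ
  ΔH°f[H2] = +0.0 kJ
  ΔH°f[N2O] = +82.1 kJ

Products: 2·(+0.0) + 1·(+82.1) = +82.1
Reactants: 1·(+50.6) + 1/2·(+0.0) = +50.6
ΔH°rxn = (+82.1) − (+50.6) = 31.5 kJ

ΔH°rxn = 31.5 kJ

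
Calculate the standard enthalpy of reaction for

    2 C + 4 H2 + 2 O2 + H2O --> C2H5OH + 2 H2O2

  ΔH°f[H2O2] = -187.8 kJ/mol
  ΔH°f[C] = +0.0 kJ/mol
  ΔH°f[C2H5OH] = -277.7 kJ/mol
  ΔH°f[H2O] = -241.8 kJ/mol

ΔH° = -411.5 kJ/mol

Products: 1·(-277.7) + 2·(-187.8) = -653.3
Reactants: 2·(+0.0) + 4·(+0.0) + 2·(+0.0) + 1·(-241.8) = -241.8
ΔH° = (-653.3) − (-241.8) = -411.5 kJ/mol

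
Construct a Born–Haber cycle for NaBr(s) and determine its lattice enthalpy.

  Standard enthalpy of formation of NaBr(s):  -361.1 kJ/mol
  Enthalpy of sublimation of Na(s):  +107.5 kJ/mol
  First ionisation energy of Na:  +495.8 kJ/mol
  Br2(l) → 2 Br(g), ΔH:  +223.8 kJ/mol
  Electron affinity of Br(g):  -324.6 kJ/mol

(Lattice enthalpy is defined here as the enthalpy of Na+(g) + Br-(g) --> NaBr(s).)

U = -751.7 kJ/mol

ΔHf° = 1·ΔHsub + 1·(ΣIE) + 1/2·D(Br2) + 1·EA + U
-361.1 = 1·(+107.5) + 1·(+495.8) + 1/2·(+223.8) + 1·(-324.6) + U
U = -361.1 − (+390.6) = -751.7 kJ/mol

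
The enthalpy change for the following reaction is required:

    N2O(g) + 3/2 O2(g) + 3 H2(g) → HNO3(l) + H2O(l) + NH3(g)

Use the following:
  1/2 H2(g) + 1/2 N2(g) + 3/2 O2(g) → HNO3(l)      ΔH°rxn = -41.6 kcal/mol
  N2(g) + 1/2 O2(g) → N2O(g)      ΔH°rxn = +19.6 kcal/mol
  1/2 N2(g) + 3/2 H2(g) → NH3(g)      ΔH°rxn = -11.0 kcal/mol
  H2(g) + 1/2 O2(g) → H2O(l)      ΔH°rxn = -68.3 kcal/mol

ΔH°rxn = -140.5 kcal/mol

equation 1 as written: -41.6 kcal/mol
equation 2 reversed: -19.6 kcal/mol
equation 3 as written: -11.0 kcal/mol
equation 4 as written: -68.3 kcal/mol
ΔH°rxn = (-41.6) + (-19.6) + (-11.0) + (-68.3) = -140.5 kcal/mol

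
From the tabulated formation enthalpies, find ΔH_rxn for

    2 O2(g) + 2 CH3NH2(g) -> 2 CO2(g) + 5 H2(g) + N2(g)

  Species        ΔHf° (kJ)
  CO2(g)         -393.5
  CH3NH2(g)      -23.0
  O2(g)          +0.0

Products: 2·(-393.5) + 5·(+0.0) + 1·(+0.0) = -787.0
Reactants: 2·(+0.0) + 2·(-23.0) = -46.0
ΔH_rxn = (-787.0) − (-46.0) = -741.0 kJ

ΔH_rxn = -741.0 kJ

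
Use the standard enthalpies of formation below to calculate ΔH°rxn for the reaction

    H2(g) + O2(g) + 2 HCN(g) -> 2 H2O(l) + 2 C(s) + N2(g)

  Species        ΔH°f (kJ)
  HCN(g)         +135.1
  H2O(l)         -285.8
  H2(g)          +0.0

ΔH°rxn = -841.8 kJ

Products: 2·(-285.8) + 2·(+0.0) + 1·(+0.0) = -571.6
Reactants: 1·(+0.0) + 1·(+0.0) + 2·(+135.1) = +270.2
ΔH°rxn = (-571.6) − (+270.2) = -841.8 kJ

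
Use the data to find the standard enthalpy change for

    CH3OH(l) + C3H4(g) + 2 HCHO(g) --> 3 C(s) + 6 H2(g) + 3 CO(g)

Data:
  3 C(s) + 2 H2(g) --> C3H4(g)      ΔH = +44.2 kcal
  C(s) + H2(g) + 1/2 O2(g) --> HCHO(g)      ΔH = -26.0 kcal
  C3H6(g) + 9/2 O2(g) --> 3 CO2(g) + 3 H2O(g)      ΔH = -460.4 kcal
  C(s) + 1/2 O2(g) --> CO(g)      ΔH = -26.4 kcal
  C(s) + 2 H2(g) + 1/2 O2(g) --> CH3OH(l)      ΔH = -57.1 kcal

ΔH = -14.3 kcal

equation 1 reversed: -44.2 kcal
equation 2 reversed and × 2: (-2)·(-26.0) = +52.0 kcal
equation 3: not needed.
equation 4 × 3: (3)·(-26.4) = -79.2 kcal
equation 5 reversed: +57.1 kcal
Combining the equations, ΔH = (-44.2) + (+52.0) + (-79.2) + (+57.1) = -14.3 kcal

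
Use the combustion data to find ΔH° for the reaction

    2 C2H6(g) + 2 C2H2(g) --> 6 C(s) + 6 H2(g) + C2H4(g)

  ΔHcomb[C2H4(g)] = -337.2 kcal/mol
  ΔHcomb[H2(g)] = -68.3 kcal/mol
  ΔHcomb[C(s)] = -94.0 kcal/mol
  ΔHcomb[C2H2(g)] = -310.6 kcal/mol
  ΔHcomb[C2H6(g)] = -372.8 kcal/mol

ΔH° = -55.8 kcal/mol

Using ΔH = Σ nΔHc°(reactants) − Σ nΔHc°(products):
= [2·(-372.8) + 2·(-310.6)] − [6·(-94.0) + 6·(-68.3) + 1·(-337.2)]
= -55.8 kcal/mol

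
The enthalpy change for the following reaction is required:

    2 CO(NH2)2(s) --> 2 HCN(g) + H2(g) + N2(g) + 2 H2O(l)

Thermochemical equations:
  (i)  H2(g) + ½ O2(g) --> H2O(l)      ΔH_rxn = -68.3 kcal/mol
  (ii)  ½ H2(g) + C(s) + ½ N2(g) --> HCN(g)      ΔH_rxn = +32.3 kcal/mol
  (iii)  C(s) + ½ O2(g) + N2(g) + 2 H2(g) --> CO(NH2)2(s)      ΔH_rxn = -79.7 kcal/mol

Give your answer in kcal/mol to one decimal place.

ΔH_rxn = 87.4 kcal/mol

(i) × 2: (2)·(-68.3) = -136.6 kcal/mol
(ii) × 2: (2)·(+32.3) = +64.6 kcal/mol
(iii) reversed and × 2: (-2)·(-79.7) = +159.4 kcal/mol
Combining the equations, ΔH_rxn = (-136.6) + (+64.6) + (+159.4) = 87.4 kcal/mol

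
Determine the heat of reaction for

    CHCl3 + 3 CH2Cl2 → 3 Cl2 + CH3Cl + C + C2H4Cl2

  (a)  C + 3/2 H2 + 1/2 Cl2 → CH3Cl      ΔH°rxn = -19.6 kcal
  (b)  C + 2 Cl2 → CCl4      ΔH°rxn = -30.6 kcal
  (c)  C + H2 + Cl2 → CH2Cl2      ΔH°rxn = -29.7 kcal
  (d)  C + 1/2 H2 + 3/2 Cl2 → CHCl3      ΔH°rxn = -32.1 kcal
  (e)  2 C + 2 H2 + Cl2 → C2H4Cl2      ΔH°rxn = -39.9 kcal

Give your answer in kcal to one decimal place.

ΔH°rxn = 61.7 kcal

(a) as written (CH3Cl already on the product side): -19.6 kcal
(b): not needed (CCl4 appears nowhere else).
(c) reversed and × 3 (CH2Cl2 must end up as a reactant; scale by 3 for the 3 CH2Cl2): (-3)·(-29.7) = +89.1 kcal
(d) reversed (CHCl3 must end up as a reactant): +32.1 kcal
(e) as written (C2H4Cl2 already on the product side): -39.9 kcal
Summing the manipulated equations, ΔH°rxn = (-19.6) + (+89.1) + (+32.1) + (-39.9) = 61.7 kcal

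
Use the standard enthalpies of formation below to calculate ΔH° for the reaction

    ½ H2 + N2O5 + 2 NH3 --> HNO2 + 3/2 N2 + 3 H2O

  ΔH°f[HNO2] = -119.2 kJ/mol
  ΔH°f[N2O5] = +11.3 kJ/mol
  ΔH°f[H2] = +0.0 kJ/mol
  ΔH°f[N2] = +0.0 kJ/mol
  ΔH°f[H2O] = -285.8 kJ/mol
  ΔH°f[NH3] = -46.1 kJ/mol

ΔH° = -895.7 kJ/mol

Products: 1·(-119.2) + 3/2·(+0.0) + 3·(-285.8) = -976.6
Reactants: 1/2·(+0.0) + 1·(+11.3) + 2·(-46.1) = -80.9
ΔH° = (-976.6) − (-80.9) = -895.7 kJ/mol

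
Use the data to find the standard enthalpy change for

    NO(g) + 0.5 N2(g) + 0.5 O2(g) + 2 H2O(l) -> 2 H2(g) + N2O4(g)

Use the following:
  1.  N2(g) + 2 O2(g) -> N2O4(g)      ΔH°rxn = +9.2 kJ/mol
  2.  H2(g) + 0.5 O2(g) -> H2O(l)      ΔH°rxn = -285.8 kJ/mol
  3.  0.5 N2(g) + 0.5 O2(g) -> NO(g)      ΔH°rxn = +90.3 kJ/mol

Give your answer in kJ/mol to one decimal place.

ΔH°rxn = 490.5 kJ/mol

eq. 1 as written (N2O4(g) already on the product side): +9.2 kJ/mol
eq. 2 reversed and × 2 (reverse to put H2O(l) on the reactant side; ×2 to match 2 H2O(l) in the target): (-2)·(-285.8) = +571.6 kJ/mol
eq. 3 reversed (NO(g) must end up as a reactant): -90.3 kJ/mol
By Hess's law, ΔH°rxn = (1)·(+9.2) + (-2)·(-285.8) + (-1)·(+90.3) = 490.5 kJ/mol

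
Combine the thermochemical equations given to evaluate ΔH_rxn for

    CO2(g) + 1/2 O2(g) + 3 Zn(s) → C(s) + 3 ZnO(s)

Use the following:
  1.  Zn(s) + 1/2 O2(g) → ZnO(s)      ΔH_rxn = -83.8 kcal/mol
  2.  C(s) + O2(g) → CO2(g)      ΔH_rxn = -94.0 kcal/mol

ΔH_rxn = -157.4 kcal/mol

eq. 1 × 3 (scale by 3 for the 3 ZnO(s)): (3)·(-83.8) = -251.4 kcal/mol
eq. 2 reversed (CO2(g) must end up as a reactant): +94.0 kcal/mol
ΔH_rxn = (-251.4) + (+94.0) = -157.4 kcal/mol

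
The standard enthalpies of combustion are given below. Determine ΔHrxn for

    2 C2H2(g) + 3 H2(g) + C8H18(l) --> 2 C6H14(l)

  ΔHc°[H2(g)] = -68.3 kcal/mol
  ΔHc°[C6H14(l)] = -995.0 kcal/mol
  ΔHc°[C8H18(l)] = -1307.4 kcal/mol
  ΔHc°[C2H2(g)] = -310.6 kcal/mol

ΔHrxn = -143.5 kcal/mol

With combustion enthalpies, reactants minus products:
= [2·(-310.6) + 3·(-68.3) + 1·(-1307.4)] − [2·(-995.0)]
= -143.5 kcal/mol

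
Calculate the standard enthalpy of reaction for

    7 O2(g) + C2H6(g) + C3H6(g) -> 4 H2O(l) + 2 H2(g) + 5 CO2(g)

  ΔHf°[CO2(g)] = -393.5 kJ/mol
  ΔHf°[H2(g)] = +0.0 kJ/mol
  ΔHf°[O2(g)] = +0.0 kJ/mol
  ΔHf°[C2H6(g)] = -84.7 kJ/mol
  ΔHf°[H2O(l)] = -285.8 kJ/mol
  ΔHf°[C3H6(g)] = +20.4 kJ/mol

Products: 4·(-285.8) + 2·(+0.0) + 5·(-393.5) = -3110.7
Reactants: 7·(+0.0) + 1·(-84.7) + 1·(+20.4) = -64.3
ΔHrxn = (-3110.7) − (-64.3) = -3046.4 kJ/mol

ΔHrxn = -3046.4 kJ/mol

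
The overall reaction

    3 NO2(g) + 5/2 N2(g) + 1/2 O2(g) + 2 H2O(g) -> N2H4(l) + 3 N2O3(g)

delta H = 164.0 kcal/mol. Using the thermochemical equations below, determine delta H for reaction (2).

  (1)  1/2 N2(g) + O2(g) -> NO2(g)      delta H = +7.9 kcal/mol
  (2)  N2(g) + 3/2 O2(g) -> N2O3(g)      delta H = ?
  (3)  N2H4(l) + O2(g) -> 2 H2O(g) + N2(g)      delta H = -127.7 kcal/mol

delta H = 20.0 kcal/mol

(1) reversed and × 3: (-3)·(+7.9) = -23.7 kcal/mol
(2) × 3: contributes 3·x
(3) reversed: +127.7 kcal/mol
+164.0 = (-23.7) + (+127.7) + 3·x
x = (+164.0 − (+104.0)) / (3) = 20.0 kcal/mol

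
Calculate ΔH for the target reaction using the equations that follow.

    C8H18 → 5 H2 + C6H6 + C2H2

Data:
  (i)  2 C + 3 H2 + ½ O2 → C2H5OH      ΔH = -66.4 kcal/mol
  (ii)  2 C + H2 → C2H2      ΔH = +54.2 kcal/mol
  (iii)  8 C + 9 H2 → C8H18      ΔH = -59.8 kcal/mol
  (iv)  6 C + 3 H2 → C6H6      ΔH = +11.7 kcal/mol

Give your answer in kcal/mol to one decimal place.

ΔH = 125.7 kcal/mol

(i): not needed (O2 appears nowhere else).
(ii) as written (C2H2 already on the product side): +54.2 kcal/mol
(iii) reversed (reverse to put C8H18 on the reactant side): +59.8 kcal/mol
(iv) as written (C6H6 already on the product side): +11.7 kcal/mol
ΔH = (+54.2) + (+59.8) + (+11.7) = 125.7 kcal/mol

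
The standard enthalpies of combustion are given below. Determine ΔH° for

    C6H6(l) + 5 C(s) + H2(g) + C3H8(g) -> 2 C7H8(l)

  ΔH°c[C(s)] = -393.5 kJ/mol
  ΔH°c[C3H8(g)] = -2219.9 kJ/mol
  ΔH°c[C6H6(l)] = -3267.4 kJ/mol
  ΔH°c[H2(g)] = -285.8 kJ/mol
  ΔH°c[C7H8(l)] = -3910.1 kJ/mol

ΔH° = 79.6 kJ/mol

Using ΔH = Σ nΔHc°(reactants) − Σ nΔHc°(products):
= [1·(-3267.4) + 5·(-393.5) + 1·(-285.8) + 1·(-2219.9)] − [2·(-3910.1)]
= 79.6 kJ/mol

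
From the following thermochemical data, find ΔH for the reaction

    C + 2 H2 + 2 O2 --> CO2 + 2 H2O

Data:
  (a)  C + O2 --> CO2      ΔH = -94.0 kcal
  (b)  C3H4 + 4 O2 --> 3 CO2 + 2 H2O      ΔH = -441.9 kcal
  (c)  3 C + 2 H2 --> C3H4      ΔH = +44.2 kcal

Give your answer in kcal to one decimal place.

ΔH = -209.7 kcal

(a) reversed and × 2: (-2)·(-94.0) = +188.0 kcal
(b) as written: -441.9 kcal
(c) as written: +44.2 kcal
Since enthalpy is a state function, ΔH = (-2)·(-94.0) + (1)·(-441.9) + (1)·(+44.2) = -209.7 kcal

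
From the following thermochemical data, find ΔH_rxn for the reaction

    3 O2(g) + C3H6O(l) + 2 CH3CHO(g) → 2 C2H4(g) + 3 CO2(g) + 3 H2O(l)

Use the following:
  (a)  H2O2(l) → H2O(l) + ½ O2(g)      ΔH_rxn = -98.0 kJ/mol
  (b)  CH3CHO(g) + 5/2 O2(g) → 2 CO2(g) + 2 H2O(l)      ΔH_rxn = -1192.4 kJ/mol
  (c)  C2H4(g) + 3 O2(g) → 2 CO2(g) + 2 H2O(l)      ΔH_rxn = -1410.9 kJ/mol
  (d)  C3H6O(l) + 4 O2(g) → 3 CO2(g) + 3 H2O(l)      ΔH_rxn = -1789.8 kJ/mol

ΔH_rxn = -1352.8 kJ/mol

(a): not needed (H2O2(l) appears nowhere else).
(b) × 2 (×2 to match 2 CH3CHO(g) in the target): (2)·(-1192.4) = -2384.8 kJ/mol
(c) reversed and × 2 (reverse to put C2H4(g) on the product side; scale by 2 for the 2 C2H4(g)): (-2)·(-1410.9) = +2821.8 kJ/mol
(d) as written (C3H6O(l) already on the reactant side): -1789.8 kJ/mol
Since enthalpy is a state function, ΔH_rxn = (2)·(-1192.4) + (-2)·(-1410.9) + (1)·(-1789.8) = -1352.8 kJ/mol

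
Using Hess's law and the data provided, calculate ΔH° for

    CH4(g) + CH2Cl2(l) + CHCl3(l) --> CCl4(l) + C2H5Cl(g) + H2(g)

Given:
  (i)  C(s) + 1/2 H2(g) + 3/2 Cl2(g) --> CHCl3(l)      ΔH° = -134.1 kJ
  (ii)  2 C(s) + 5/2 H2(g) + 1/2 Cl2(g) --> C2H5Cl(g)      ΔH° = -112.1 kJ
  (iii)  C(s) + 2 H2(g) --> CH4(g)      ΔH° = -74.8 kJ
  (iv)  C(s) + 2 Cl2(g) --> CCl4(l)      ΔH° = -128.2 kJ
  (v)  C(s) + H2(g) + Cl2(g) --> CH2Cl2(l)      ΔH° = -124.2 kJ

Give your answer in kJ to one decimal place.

ΔH° = 92.8 kJ

(i) reversed (CHCl3(l) must end up as a reactant): +134.1 kJ
(ii) as written (C2H5Cl(g) already on the product side): -112.1 kJ
(iii) reversed (CH4(g) must end up as a reactant): +74.8 kJ
(iv) as written (CCl4(l) already on the product side): -128.2 kJ
(v) reversed (reverse to put CH2Cl2(l) on the reactant side): +124.2 kJ
ΔH° = (-1)·(-134.1) + (1)·(-112.1) + (-1)·(-74.8) + (1)·(-128.2) + (-1)·(-124.2) = 92.8 kJ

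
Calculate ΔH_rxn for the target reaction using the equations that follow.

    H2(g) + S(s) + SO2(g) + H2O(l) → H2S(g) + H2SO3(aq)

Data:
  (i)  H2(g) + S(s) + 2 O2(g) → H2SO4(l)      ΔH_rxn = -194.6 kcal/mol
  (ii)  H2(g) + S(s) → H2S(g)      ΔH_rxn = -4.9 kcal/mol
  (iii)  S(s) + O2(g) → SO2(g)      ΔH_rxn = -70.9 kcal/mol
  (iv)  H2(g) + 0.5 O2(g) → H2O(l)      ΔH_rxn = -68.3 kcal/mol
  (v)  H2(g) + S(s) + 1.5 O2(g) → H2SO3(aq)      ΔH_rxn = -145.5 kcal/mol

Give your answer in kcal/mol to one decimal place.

ΔH_rxn = -11.2 kcal/mol

(i): not needed (H2SO4(l) appears nowhere else).
(ii) as written (H2S(g) already on the product side): -4.9 kcal/mol
(iii) reversed (SO2(g) must end up as a reactant): +70.9 kcal/mol
(iv) reversed (H2O(l) must end up as a reactant): +68.3 kcal/mol
(v) as written (H2SO3(aq) already on the product side): -145.5 kcal/mol
ΔH_rxn = (-4.9) + (+70.9) + (+68.3) + (-145.5) = -11.2 kcal/mol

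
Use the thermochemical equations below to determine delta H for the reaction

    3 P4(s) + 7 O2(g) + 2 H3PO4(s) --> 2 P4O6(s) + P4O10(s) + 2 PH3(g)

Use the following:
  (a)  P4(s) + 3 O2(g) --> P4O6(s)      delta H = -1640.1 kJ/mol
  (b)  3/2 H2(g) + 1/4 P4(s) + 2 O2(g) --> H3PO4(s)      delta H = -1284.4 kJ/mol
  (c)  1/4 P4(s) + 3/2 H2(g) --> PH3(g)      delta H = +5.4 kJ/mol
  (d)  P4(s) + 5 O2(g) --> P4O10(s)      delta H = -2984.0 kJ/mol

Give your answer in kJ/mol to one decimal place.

delta H = -3684.6 kJ/mol

(a) × 2: (2)·(-1640.1) = -3280.2 kJ/mol
(b) reversed and × 2: (-2)·(-1284.4) = +2568.8 kJ/mol
(c) × 2: (2)·(+5.4) = +10.8 kJ/mol
(d) as written: -2984.0 kJ/mol
Combining the equations, delta H = (-3280.2) + (+2568.8) + (+10.8) + (-2984.0) = -3684.6 kJ/mol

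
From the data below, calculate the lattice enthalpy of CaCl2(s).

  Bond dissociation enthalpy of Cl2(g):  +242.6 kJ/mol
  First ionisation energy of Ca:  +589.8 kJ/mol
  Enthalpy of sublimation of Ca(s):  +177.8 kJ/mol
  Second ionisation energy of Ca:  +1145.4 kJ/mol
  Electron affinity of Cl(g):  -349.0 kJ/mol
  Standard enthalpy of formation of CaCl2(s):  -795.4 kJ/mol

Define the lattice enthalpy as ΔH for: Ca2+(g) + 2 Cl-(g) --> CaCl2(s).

U = -2253.0 kJ/mol

ΔHf° = 1·ΔHsub + 1·(ΣIE) + 1·D(Cl2) + 2·EA + U
-795.4 = 1·(+177.8) + 1·(+1735.2) + 1·(+242.6) + 2·(-349.0) + U
U = -795.4 − (+1457.6) = -2253.0 kJ/mol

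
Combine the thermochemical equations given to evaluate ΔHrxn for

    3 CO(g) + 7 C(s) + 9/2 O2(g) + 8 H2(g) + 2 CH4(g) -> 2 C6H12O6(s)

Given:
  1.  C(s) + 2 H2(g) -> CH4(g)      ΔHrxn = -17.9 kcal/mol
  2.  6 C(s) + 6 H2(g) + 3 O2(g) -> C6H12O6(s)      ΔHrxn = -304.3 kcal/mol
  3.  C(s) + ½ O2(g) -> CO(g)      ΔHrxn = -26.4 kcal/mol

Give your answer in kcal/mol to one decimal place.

ΔHrxn = -493.6 kcal/mol

eq. 1 reversed and × 2 (reverse to put CH4(g) on the reactant side; ×2 to match 2 CH4(g) in the target): (-2)·(-17.9) = +35.8 kcal/mol
eq. 2 × 2 (×2 to match 2 C6H12O6(s) in the target): (2)·(-304.3) = -608.6 kcal/mol
eq. 3 reversed and × 3 (CO(g) must end up as a reactant; scale by 3 for the 3 CO(g)): (-3)·(-26.4) = +79.2 kcal/mol
Summing the manipulated equations, ΔHrxn = (+35.8) + (-608.6) + (+79.2) = -493.6 kcal/mol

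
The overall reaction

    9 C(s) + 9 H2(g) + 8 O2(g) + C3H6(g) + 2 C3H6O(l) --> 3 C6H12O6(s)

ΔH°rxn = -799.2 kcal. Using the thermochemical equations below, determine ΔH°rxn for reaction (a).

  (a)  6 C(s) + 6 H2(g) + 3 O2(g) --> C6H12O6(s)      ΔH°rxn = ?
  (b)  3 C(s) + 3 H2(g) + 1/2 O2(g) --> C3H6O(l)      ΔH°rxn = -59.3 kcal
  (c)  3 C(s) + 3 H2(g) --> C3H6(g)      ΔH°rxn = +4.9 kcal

ΔH°rxn = -304.3 kcal

(a) × 3: contributes 3·x
(b) reversed and × 2: (-2)·(-59.3) = +118.6 kcal
(c) reversed: -4.9 kcal
-799.2 = (+118.6) + (-4.9) + 3·x
x = (-799.2 − (+113.7)) / (3) = -304.3 kcal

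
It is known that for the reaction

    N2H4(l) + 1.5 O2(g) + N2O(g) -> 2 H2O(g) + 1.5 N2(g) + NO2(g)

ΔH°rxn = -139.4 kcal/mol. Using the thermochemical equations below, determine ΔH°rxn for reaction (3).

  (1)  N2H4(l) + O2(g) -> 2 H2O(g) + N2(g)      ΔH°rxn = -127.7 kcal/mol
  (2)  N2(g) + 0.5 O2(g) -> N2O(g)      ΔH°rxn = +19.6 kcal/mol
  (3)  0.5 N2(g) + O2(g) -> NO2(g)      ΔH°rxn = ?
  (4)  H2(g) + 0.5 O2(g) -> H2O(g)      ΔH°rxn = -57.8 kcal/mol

ΔH°rxn = 7.9 kcal/mol

(1) as written (N2H4(l) already on the reactant side): -127.7 kcal/mol
(2) reversed (reverse to put N2O(g) on the reactant side): -19.6 kcal/mol
(3) as written (NO2(g) already on the product side): contributes x
(4): not needed (H2(g) appears nowhere else).
-139.4 = (-127.7) + (-19.6) + x
x = (-139.4 − (-147.3)) / (1) = 7.9 kcal/mol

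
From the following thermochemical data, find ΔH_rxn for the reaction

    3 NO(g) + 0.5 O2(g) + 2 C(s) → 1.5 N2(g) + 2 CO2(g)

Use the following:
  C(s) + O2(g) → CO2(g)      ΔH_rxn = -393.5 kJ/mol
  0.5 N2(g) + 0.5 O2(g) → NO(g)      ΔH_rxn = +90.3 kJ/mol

ΔH_rxn = -1057.9 kJ/mol

equation 1 × 2: (2)·(-393.5) = -787.0 kJ/mol
equation 2 reversed and × 3: (-3)·(+90.3) = -270.9 kJ/mol
ΔH_rxn = (2)·(-393.5) + (-3)·(+90.3) = -1057.9 kJ/mol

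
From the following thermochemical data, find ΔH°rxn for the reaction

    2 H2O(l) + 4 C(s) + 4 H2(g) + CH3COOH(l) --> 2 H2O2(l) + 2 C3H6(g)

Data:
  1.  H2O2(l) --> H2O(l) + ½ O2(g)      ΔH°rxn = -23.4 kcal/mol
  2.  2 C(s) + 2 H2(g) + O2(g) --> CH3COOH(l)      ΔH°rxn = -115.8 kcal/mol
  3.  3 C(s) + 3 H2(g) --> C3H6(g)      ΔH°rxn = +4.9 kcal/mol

ΔH°rxn = 172.4 kcal/mol

eq. 1 reversed and × 2: (-2)·(-23.4) = +46.8 kcal/mol
eq. 2 reversed: +115.8 kcal/mol
eq. 3 × 2: (2)·(+4.9) = +9.8 kcal/mol
ΔH°rxn = (+46.8) + (+115.8) + (+9.8) = 172.4 kcal/mol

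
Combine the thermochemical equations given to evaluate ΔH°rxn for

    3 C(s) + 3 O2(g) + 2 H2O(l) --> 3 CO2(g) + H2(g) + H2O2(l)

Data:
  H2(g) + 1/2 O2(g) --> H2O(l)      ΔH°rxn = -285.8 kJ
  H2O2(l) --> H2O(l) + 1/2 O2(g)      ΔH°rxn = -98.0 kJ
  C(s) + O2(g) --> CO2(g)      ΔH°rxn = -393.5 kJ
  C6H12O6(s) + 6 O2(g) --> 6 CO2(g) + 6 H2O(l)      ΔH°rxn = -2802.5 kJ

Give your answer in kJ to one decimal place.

ΔH°rxn = -796.7 kJ

equation 1 reversed (H2(g) must end up as a product): +285.8 kJ
equation 2 reversed (reverse to put H2O2(l) on the product side): +98.0 kJ
equation 3 × 3 (×3 to match 3 C(s) in the target): (3)·(-393.5) = -1180.5 kJ
equation 4: not needed (C6H12O6(s) appears nowhere else).
ΔH°rxn = (-1)·(-285.8) + (-1)·(-98.0) + (3)·(-393.5) = -796.7 kJ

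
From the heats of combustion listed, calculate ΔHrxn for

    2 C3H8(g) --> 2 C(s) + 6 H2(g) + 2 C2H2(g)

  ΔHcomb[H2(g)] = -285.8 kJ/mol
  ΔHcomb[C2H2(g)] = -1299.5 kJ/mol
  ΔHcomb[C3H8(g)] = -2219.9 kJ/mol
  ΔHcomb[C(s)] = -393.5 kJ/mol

ΔHrxn = 661.0 kJ/mol

With combustion enthalpies, reactants minus products:
= [2·(-2219.9)] − [2·(-393.5) + 6·(-285.8) + 2·(-1299.5)]
= 661.0 kJ/mol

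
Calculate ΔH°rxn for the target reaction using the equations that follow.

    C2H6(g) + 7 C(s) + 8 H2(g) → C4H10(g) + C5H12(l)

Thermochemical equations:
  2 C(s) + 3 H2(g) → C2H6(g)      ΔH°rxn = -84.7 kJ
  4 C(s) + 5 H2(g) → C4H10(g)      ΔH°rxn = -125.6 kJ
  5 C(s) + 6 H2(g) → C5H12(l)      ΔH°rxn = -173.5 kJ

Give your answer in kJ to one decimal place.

ΔH°rxn = -214.4 kJ

equation 1 reversed: +84.7 kJ
equation 2 as written: -125.6 kJ
equation 3 as written: -173.5 kJ
ΔH°rxn = (+84.7) + (-125.6) + (-173.5) = -214.4 kJ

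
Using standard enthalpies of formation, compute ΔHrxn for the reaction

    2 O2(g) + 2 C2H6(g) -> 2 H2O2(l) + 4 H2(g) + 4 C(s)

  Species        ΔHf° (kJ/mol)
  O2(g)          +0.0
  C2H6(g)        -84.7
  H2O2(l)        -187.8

Products: 2·(-187.8) + 4·(+0.0) + 4·(+0.0) = -375.6
Reactants: 2·(+0.0) + 2·(-84.7) = -169.4
ΔHrxn = (-375.6) − (-169.4) = -206.2 kJ/mol

ΔHrxn = -206.2 kJ/mol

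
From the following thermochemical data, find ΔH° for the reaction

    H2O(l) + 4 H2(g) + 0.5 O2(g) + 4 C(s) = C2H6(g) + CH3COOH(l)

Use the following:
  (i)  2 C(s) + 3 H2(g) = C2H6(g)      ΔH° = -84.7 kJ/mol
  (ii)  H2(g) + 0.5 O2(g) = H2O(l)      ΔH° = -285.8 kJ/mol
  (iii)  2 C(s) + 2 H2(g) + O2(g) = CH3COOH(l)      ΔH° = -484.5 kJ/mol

(i) as written (C2H6(g) already on the product side): -84.7 kJ/mol
(ii) reversed (H2O(l) must end up as a reactant): +285.8 kJ/mol
(iii) as written (CH3COOH(l) already on the product side): -484.5 kJ/mol
Combining the equations, ΔH° = (-84.7) + (+285.8) + (-484.5) = -283.4 kJ/mol

ΔH° = -283.4 kJ/mol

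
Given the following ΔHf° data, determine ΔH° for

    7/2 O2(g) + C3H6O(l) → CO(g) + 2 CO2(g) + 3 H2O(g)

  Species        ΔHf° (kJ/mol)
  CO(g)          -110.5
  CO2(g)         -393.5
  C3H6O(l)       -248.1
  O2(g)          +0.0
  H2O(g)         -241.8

ΔH° = -1374.8 kJ/mol

ΔH°rxn = Σ nΔHf°(products) − Σ nΔHf°(reactants).
Products: 1·(-110.5) + 2·(-393.5) + 3·(-241.8) = -1622.9
Reactants: 7/2·(+0.0) + 1·(-248.1) = -248.1
ΔH° = (-1622.9) − (-248.1) = -1374.8 kJ/mol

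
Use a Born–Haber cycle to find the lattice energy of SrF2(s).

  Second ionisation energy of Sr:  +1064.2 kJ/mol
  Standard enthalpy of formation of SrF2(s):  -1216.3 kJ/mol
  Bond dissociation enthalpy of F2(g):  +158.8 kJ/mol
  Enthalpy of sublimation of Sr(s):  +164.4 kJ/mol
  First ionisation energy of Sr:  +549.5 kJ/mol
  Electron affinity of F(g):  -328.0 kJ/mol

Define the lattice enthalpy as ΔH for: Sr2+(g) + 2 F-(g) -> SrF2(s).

ΔHf° = 1·ΔHsub + 1·(ΣIE) + 1·D(F2) + 2·EA + U
-1216.3 = 1·(+164.4) + 1·(+1613.7) + 1·(+158.8) + 2·(-328.0) + U
U = -1216.3 − (+1280.9) = -2497.2 kJ/mol

U = -2497.2 kJ/mol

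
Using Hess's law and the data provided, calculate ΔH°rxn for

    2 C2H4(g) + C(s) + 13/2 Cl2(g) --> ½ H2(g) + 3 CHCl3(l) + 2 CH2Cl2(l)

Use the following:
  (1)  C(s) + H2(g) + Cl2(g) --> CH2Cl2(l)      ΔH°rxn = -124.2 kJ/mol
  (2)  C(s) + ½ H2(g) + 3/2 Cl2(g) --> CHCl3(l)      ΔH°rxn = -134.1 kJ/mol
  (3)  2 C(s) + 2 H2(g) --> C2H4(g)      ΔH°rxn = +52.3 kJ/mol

ΔH°rxn = -755.3 kJ/mol

(1) × 2 (×2 to match 2 CH2Cl2(l) in the target): (2)·(-124.2) = -248.4 kJ/mol
(2) × 3 (scale by 3 for the 3 CHCl3(l)): (3)·(-134.1) = -402.3 kJ/mol
(3) reversed and × 2 (reverse to put C2H4(g) on the reactant side; ×2 to match 2 C2H4(g) in the target): (-2)·(+52.3) = -104.6 kJ/mol
By Hess's law, ΔH°rxn = (-248.4) + (-402.3) + (-104.6) = -755.3 kJ/mol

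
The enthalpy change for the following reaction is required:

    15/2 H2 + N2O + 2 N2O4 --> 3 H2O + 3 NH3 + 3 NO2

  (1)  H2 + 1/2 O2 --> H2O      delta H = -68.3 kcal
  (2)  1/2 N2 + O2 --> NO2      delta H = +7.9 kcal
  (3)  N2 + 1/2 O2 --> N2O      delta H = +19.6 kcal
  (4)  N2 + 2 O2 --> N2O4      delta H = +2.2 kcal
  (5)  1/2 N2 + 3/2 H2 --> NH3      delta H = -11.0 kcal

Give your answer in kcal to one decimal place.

delta H = -238.2 kcal

(1) × 3: (3)·(-68.3) = -204.9 kcal
(2) × 3: (3)·(+7.9) = +23.7 kcal
(3) reversed: -19.6 kcal
(4) reversed and × 2: (-2)·(+2.2) = -4.4 kcal
(5) × 3: (3)·(-11.0) = -33.0 kcal
By Hess's law, delta H = (-204.9) + (+23.7) + (-19.6) + (-4.4) + (-33.0) = -238.2 kcal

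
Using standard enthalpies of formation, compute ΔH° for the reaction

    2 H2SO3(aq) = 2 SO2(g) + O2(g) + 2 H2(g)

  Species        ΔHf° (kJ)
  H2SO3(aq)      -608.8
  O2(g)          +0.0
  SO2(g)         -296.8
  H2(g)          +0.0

ΔH° = 624.0 kJ

Products: 2·(-296.8) + 1·(+0.0) + 2·(+0.0) = -593.6
Reactants: 2·(-608.8) = -1217.6
ΔH° = (-593.6) − (-1217.6) = 624.0 kJ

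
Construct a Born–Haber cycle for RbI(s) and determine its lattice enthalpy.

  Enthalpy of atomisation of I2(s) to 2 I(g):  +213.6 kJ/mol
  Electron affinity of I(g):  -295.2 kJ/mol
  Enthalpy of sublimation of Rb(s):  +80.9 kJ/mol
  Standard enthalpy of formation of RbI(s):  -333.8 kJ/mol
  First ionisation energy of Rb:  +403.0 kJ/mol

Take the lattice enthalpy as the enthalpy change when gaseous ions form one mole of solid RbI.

ΔHf° = 1·ΔHsub + 1·(ΣIE) + 1/2·D(I2) + 1·EA + U
-333.8 = 1·(+80.9) + 1·(+403.0) + 1/2·(+213.6) + 1·(-295.2) + U
U = -333.8 − (+295.5) = -629.3 kJ/mol

U = -629.3 kJ/mol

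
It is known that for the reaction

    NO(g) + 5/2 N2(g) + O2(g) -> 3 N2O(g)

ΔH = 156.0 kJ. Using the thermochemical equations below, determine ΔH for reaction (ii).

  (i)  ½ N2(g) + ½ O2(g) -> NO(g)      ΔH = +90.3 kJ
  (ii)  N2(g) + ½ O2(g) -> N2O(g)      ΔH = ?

(i) reversed (NO(g) must end up as a reactant): -90.3 kJ
(ii) × 3 (scale by 3 for the 3 N2O(g)): contributes 3·x
+156.0 = (-90.3) + 3·x
x = (+156.0 − (-90.3)) / (3) = 82.1 kJ

ΔH = 82.1 kJ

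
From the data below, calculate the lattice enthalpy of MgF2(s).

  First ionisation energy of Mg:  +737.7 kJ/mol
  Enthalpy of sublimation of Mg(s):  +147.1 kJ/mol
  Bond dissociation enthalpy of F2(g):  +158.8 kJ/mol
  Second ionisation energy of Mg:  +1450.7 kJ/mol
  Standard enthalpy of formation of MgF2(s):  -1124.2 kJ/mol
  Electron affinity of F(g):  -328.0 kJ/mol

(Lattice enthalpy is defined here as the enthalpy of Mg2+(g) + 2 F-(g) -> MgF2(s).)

U = -2962.5 kJ/mol

ΔHf° = 1·ΔHsub + 1·(ΣIE) + 1·D(F2) + 2·EA + U
-1124.2 = 1·(+147.1) + 1·(+2188.4) + 1·(+158.8) + 2·(-328.0) + U
U = -1124.2 − (+1838.3) = -2962.5 kJ/mol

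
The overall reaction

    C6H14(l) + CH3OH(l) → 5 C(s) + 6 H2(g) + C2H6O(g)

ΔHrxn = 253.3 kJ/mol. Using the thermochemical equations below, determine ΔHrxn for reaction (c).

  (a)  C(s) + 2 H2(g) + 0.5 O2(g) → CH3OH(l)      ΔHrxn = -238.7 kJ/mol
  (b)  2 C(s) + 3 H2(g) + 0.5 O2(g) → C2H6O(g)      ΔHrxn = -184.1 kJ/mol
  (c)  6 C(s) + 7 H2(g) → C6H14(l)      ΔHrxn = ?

(a) reversed: +238.7 kJ/mol
(b) as written: -184.1 kJ/mol
(c) reversed: contributes −x
+253.3 = (+238.7) + (-184.1) − x
x = (+253.3 − (+54.6)) / (-1) = -198.7 kJ/mol

ΔHrxn = -198.7 kJ/mol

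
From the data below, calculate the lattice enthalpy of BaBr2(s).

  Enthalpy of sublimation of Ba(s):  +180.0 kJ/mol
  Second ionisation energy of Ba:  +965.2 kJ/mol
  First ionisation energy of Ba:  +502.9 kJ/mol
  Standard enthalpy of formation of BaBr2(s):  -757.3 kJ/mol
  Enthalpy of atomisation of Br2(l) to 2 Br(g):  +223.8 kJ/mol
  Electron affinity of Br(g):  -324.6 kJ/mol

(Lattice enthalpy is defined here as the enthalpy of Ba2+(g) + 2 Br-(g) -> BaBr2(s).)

U = -1980.0 kJ/mol

ΔHf° = 1·ΔHsub + 1·(ΣIE) + 1·D(Br2) + 2·EA + U
-757.3 = 1·(+180.0) + 1·(+1468.1) + 1·(+223.8) + 2·(-324.6) + U
U = -757.3 − (+1222.7) = -1980.0 kJ/mol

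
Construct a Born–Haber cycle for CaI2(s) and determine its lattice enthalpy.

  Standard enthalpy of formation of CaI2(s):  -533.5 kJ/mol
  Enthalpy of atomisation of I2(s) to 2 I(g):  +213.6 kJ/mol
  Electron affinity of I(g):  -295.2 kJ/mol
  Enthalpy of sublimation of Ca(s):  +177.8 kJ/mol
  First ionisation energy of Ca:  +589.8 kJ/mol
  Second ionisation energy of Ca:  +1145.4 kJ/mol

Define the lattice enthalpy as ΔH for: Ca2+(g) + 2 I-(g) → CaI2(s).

ΔHf° = 1·ΔHsub + 1·(ΣIE) + 1·D(I2) + 2·EA + U
-533.5 = 1·(+177.8) + 1·(+1735.2) + 1·(+213.6) + 2·(-295.2) + U
U = -533.5 − (+1536.2) = -2069.7 kJ/mol

U = -2069.7 kJ/mol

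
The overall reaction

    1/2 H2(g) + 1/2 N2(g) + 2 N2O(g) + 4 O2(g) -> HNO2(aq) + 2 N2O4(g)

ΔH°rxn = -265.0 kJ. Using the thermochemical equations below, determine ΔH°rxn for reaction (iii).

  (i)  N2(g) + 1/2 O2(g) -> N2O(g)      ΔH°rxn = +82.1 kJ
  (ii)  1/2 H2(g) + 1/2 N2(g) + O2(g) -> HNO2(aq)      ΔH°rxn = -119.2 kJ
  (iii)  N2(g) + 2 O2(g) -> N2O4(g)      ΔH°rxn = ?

(i) reversed and × 2 (reverse to put N2O(g) on the reactant side; scale by 2 for the 2 N2O(g)): (-2)·(+82.1) = -164.2 kJ
(ii) as written (HNO2(aq) already on the product side): -119.2 kJ
(iii) × 2 (×2 to match 2 N2O4(g) in the target): contributes 2·x
-265.0 = (-164.2) + (-119.2) + 2·x
x = (-265.0 − (-283.4)) / (2) = 9.2 kJ

ΔH°rxn = 9.2 kJ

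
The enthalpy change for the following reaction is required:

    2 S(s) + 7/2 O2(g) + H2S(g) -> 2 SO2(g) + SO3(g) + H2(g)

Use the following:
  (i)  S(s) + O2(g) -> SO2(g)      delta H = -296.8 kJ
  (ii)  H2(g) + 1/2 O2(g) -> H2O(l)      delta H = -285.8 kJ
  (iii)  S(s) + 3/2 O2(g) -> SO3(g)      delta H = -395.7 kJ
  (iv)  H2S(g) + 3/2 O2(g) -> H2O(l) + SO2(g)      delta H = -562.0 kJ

delta H = -968.7 kJ

(i) as written: -296.8 kJ
(ii) reversed: +285.8 kJ
(iii) as written: -395.7 kJ
(iv) as written: -562.0 kJ
delta H = (-296.8) + (+285.8) + (-395.7) + (-562.0) = -968.7 kJ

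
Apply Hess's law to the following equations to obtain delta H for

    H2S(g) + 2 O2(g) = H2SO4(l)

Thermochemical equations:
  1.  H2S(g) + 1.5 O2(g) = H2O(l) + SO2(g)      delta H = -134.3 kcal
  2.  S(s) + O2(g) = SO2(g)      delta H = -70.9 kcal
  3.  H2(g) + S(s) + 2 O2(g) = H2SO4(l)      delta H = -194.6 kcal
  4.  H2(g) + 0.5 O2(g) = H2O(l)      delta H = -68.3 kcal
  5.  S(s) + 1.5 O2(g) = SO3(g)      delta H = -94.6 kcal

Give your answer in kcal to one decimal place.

eq. 1 as written (H2S(g) already on the reactant side): -134.3 kcal
eq. 2 reversed: +70.9 kcal
eq. 3 as written (H2SO4(l) already on the product side): -194.6 kcal
eq. 4 reversed: +68.3 kcal
eq. 5: not needed (SO3(g) appears nowhere else).
delta H = (1)·(-134.3) + (-1)·(-70.9) + (1)·(-194.6) + (-1)·(-68.3) = -189.7 kcal

delta H = -189.7 kcal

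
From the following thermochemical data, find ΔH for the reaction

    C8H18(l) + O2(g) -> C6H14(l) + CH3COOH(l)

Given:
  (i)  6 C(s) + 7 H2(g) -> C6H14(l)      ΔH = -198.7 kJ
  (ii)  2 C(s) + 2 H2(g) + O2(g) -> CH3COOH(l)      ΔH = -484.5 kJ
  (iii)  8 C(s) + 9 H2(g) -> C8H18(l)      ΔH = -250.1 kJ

(i) as written (C6H14(l) already on the product side): -198.7 kJ
(ii) as written (CH3COOH(l) already on the product side): -484.5 kJ
(iii) reversed (reverse to put C8H18(l) on the reactant side): +250.1 kJ
ΔH = (1)·(-198.7) + (1)·(-484.5) + (-1)·(-250.1) = -433.1 kJ

ΔH = -433.1 kJ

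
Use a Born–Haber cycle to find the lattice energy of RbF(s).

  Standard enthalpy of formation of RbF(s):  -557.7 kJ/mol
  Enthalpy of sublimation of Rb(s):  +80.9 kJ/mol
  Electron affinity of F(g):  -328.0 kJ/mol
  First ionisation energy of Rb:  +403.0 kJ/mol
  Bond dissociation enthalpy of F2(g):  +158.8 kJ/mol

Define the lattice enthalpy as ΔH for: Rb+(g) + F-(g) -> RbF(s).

U = -793.0 kJ/mol

ΔHf° = 1·ΔHsub + 1·(ΣIE) + 1/2·D(F2) + 1·EA + U
-557.7 = 1·(+80.9) + 1·(+403.0) + 1/2·(+158.8) + 1·(-328.0) + U
U = -557.7 − (+235.3) = -793.0 kJ/mol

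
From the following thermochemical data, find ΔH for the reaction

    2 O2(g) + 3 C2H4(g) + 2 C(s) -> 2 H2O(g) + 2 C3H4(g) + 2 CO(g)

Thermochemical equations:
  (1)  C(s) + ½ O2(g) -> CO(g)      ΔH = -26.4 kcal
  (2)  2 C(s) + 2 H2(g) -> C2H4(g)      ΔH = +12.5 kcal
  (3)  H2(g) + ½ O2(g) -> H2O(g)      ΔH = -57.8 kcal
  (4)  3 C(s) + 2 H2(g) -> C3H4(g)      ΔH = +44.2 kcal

ΔH = -117.5 kcal

(1) × 2: (2)·(-26.4) = -52.8 kcal
(2) reversed and × 3: (-3)·(+12.5) = -37.5 kcal
(3) × 2: (2)·(-57.8) = -115.6 kcal
(4) × 2: (2)·(+44.2) = +88.4 kcal
ΔH = (2)·(-26.4) + (-3)·(+12.5) + (2)·(-57.8) + (2)·(+44.2) = -117.5 kcal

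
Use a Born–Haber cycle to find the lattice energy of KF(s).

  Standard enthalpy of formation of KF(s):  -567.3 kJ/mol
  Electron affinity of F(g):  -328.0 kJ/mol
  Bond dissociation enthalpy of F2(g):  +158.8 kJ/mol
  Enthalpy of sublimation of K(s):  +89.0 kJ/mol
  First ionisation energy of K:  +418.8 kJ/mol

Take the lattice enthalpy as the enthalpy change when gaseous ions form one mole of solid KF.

U = -826.5 kJ/mol

ΔHf° = 1·ΔHsub + 1·(ΣIE) + 1/2·D(F2) + 1·EA + U
-567.3 = 1·(+89.0) + 1·(+418.8) + 1/2·(+158.8) + 1·(-328.0) + U
U = -567.3 − (+259.2) = -826.5 kJ/mol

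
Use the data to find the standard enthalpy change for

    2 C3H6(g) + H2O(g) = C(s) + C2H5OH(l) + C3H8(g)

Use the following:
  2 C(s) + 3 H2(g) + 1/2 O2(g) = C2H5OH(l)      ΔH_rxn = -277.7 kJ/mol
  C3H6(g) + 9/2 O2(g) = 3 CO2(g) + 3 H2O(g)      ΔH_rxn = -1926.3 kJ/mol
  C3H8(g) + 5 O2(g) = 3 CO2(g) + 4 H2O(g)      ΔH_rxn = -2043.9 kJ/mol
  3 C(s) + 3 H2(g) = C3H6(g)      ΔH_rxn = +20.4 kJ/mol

ΔH_rxn = -180.5 kJ/mol

equation 1 as written (C2H5OH(l) already on the product side): -277.7 kJ/mol
equation 2 as written: -1926.3 kJ/mol
equation 3 reversed (C3H8(g) must end up as a product): +2043.9 kJ/mol
equation 4 reversed: -20.4 kJ/mol
ΔH_rxn = (-277.7) + (-1926.3) + (+2043.9) + (-20.4) = -180.5 kJ/mol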